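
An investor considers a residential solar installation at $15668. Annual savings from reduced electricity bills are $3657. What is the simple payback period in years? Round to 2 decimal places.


Simple payback period = initial cost / annual savings
Payback = 15668 / 3657
Payback = 4.28 years

4.28


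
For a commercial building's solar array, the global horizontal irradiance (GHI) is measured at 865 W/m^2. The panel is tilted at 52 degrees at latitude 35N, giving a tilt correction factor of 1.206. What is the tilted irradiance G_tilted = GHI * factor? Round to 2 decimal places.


Identify the given values:
  GHI = 865 W/m^2, tilt correction factor = 1.206
Apply the formula G_tilted = GHI * factor:
  G_tilted = 865 * 1.206
  G_tilted = 1043.19 W/m^2

1043.19


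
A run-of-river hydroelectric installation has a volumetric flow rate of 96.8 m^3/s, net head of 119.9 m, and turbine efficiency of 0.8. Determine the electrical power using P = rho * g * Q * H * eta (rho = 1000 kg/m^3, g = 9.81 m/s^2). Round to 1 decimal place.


Apply the hydropower formula P = rho * g * Q * H * eta
rho * g = 1000 * 9.81 = 9810.0
P = 9810.0 * 96.8 * 119.9 * 0.8
P = 91086399.4 W

91086399.4


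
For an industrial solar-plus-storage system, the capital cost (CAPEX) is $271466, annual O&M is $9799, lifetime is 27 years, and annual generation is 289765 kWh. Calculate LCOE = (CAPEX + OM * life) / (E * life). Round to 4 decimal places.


Total cost = CAPEX + OM * lifetime = 271466 + 9799 * 27 = 271466 + 264573 = 536039
Total generation = annual * lifetime = 289765 * 27 = 7823655 kWh
LCOE = 536039 / 7823655
LCOE = 0.0685 $/kWh

0.0685


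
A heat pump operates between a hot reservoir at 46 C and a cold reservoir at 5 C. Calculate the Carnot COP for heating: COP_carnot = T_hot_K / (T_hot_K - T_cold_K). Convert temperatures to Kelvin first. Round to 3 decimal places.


Convert to Kelvin:
  T_hot = 46 + 273.15 = 319.15 K
  T_cold = 5 + 273.15 = 278.15 K
Apply Carnot COP formula:
  COP = T_hot_K / (T_hot_K - T_cold_K) = 319.15 / 41.0
  COP = 7.784

7.784


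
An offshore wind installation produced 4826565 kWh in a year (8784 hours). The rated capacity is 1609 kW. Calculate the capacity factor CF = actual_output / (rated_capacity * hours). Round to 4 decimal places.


Capacity factor = actual output / maximum possible output
Maximum possible = rated * hours = 1609 * 8784 = 14133456 kWh
CF = 4826565 / 14133456
CF = 0.3415

0.3415


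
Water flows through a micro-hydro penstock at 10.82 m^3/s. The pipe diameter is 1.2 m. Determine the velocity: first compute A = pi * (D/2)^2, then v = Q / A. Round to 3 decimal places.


Compute pipe cross-sectional area:
  A = pi * (D/2)^2 = pi * (1.2/2)^2 = 1.131 m^2
Calculate velocity:
  v = Q / A = 10.82 / 1.131
  v = 9.567 m/s

9.567


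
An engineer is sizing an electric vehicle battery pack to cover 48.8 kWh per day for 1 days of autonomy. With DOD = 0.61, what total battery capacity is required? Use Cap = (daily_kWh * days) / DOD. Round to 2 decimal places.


Total energy needed = daily * days = 48.8 * 1 = 48.8 kWh
Account for depth of discharge:
  Cap = total_energy / DOD = 48.8 / 0.61
  Cap = 80.00 kWh

80.00


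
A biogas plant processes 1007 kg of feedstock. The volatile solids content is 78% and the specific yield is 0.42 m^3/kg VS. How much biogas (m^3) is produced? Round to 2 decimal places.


Compute volatile solids:
  VS = mass * VS_fraction = 1007 * 0.78 = 785.46 kg
Calculate biogas volume:
  Biogas = VS * specific_yield = 785.46 * 0.42
  Biogas = 329.89 m^3

329.89


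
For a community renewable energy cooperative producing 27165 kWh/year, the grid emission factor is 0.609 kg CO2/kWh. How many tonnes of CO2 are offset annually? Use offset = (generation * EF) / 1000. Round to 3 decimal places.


CO2 offset in kg = generation * emission_factor
CO2 offset = 27165 * 0.609 = 16543.49 kg
Convert to tonnes:
  CO2 offset = 16543.49 / 1000 = 16.543 tonnes

16.543


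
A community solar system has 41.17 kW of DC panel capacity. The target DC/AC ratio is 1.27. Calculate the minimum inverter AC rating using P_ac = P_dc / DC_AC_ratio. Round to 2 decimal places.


The inverter AC capacity is determined by the DC/AC ratio.
Given: P_dc = 41.17 kW, DC/AC ratio = 1.27
P_ac = P_dc / ratio = 41.17 / 1.27
P_ac = 32.42 kW

32.42


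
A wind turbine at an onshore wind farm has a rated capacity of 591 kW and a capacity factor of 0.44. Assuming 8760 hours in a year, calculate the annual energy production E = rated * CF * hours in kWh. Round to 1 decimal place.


Annual energy = rated_kW * capacity_factor * hours_per_year
Given: P_rated = 591 kW, CF = 0.44, hours = 8760
E = 591 * 0.44 * 8760
E = 2277950.4 kWh

2277950.4


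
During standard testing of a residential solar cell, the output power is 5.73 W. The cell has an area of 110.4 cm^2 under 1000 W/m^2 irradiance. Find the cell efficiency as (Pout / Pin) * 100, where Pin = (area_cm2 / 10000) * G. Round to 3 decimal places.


First compute the input power:
  Pin = area_cm2 / 10000 * G = 110.4 / 10000 * 1000 = 11.04 W
Then compute efficiency:
  Efficiency = (Pout / Pin) * 100 = (5.73 / 11.04) * 100
  Efficiency = 51.902%

51.902


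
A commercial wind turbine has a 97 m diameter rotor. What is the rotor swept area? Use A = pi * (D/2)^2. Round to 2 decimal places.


Compute the rotor radius:
  r = D / 2 = 97 / 2 = 48.5 m
Calculate swept area:
  A = pi * r^2 = pi * 48.5^2
  A = 7389.81 m^2

7389.81


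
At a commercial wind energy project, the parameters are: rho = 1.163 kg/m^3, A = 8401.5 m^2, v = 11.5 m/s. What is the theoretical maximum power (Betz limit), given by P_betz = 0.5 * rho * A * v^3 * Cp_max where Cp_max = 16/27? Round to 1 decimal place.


The Betz coefficient Cp_max = 16/27 = 0.5926
v^3 = 11.5^3 = 1520.875
P_betz = 0.5 * rho * A * v^3 * Cp_max
P_betz = 0.5 * 1.163 * 8401.5 * 1520.875 * 0.5926
P_betz = 4403077.1 W

4403077.1


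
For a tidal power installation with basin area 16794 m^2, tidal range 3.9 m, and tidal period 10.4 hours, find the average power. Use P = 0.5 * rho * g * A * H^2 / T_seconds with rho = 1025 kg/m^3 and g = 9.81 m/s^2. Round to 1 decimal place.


Convert period to seconds: T = 10.4 * 3600 = 37440.0 s
H^2 = 3.9^2 = 15.21
P = 0.5 * rho * g * A * H^2 / T
P = 0.5 * 1025 * 9.81 * 16794 * 15.21 / 37440.0
P = 34301.3 W

34301.3


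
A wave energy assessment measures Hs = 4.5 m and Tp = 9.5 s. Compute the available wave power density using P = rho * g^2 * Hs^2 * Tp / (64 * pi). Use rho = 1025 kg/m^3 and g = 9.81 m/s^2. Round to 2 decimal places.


Apply wave power formula:
  g^2 = 9.81^2 = 96.2361
  Hs^2 = 4.5^2 = 20.25
  Numerator = rho * g^2 * Hs^2 * Tp = 1025 * 96.2361 * 20.25 * 9.5 = 18976255.23
  Denominator = 64 * pi = 201.0619
  P = 18976255.23 / 201.0619 = 94380.15 W/m

94380.15


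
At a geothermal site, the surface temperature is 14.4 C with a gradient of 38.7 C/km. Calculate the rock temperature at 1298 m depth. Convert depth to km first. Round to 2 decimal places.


Convert depth to km: 1298 / 1000 = 1.298 km
Temperature increase = gradient * depth_km = 38.7 * 1.298 = 50.23 C
Temperature at depth = T_surface + delta_T = 14.4 + 50.23
T = 64.63 C

64.63


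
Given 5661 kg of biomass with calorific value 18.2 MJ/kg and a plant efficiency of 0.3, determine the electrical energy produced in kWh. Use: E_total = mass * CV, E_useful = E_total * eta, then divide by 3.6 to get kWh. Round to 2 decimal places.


Total energy = mass * CV = 5661 * 18.2 = 103030.2 MJ
Useful energy = total * eta = 103030.2 * 0.3 = 30909.06 MJ
Convert to kWh: 30909.06 / 3.6
Useful energy = 8585.85 kWh

8585.85


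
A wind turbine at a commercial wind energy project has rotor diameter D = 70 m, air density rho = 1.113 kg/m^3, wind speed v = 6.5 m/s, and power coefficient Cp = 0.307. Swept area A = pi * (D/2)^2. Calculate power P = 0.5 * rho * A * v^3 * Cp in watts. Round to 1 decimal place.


Step 1 -- Compute swept area:
  A = pi * (D/2)^2 = pi * (70/2)^2 = 3848.45 m^2
Step 2 -- Apply wind power equation:
  P = 0.5 * rho * A * v^3 * Cp
  v^3 = 6.5^3 = 274.625
  P = 0.5 * 1.113 * 3848.45 * 274.625 * 0.307
  P = 180563.3 W

180563.3


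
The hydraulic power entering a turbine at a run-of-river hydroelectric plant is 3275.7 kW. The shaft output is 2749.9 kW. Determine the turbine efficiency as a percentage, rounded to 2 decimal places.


Turbine efficiency = (output power / input power) * 100
eta = (2749.9 / 3275.7) * 100
eta = 83.95%

83.95


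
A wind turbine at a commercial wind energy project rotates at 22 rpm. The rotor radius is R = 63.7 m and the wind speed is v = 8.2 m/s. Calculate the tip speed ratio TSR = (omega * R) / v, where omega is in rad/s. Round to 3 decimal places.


Convert rotational speed to rad/s:
  omega = 22 * 2 * pi / 60 = 2.3038 rad/s
Compute tip speed:
  v_tip = omega * R = 2.3038 * 63.7 = 146.754 m/s
Tip speed ratio:
  TSR = v_tip / v_wind = 146.754 / 8.2 = 17.897

17.897


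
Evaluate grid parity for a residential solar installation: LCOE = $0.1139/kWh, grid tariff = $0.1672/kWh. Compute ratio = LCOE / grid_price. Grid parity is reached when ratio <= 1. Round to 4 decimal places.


Compare LCOE to grid price:
  LCOE = $0.1139/kWh, Grid price = $0.1672/kWh
  Ratio = LCOE / grid_price = 0.1139 / 0.1672 = 0.6812
  Grid parity achieved (ratio <= 1)? yes

0.6812


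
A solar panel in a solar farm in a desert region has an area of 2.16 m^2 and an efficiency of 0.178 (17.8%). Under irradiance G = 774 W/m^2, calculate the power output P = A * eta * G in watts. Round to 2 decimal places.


Use the solar power formula P = A * eta * G.
Given: A = 2.16 m^2, eta = 0.178, G = 774 W/m^2
P = 2.16 * 0.178 * 774
P = 297.59 W

297.59


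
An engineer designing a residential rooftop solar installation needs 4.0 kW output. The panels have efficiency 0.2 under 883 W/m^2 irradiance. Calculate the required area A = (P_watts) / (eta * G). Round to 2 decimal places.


Convert target power to watts: P = 4.0 * 1000 = 4000.0 W
Compute denominator: eta * G = 0.2 * 883 = 176.6
Required area A = P / (eta * G) = 4000.0 / 176.6
A = 22.65 m^2

22.65


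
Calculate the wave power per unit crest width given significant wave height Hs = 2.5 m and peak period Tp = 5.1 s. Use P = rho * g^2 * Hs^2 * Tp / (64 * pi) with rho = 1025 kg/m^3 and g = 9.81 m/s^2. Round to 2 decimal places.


Apply wave power formula:
  g^2 = 9.81^2 = 96.2361
  Hs^2 = 2.5^2 = 6.25
  Numerator = rho * g^2 * Hs^2 * Tp = 1025 * 96.2361 * 6.25 * 5.1 = 3144213.83
  Denominator = 64 * pi = 201.0619
  P = 3144213.83 / 201.0619 = 15638.04 W/m

15638.04


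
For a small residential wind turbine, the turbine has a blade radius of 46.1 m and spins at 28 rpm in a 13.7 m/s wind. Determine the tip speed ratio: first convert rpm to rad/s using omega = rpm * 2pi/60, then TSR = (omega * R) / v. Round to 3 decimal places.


Convert rotational speed to rad/s:
  omega = 28 * 2 * pi / 60 = 2.9322 rad/s
Compute tip speed:
  v_tip = omega * R = 2.9322 * 46.1 = 135.172 m/s
Tip speed ratio:
  TSR = v_tip / v_wind = 135.172 / 13.7 = 9.867

9.867


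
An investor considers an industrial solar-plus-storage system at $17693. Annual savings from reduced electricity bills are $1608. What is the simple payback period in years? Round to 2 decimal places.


Simple payback period = initial cost / annual savings
Payback = 17693 / 1608
Payback = 11.00 years

11.00


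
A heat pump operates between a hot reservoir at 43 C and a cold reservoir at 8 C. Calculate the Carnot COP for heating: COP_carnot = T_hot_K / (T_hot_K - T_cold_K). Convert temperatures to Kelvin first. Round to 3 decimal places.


Convert to Kelvin:
  T_hot = 43 + 273.15 = 316.15 K
  T_cold = 8 + 273.15 = 281.15 K
Apply Carnot COP formula:
  COP = T_hot_K / (T_hot_K - T_cold_K) = 316.15 / 35.0
  COP = 9.033

9.033


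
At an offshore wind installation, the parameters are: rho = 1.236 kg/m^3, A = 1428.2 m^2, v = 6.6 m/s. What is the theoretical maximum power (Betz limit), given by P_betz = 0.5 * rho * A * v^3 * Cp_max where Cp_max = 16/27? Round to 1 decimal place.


The Betz coefficient Cp_max = 16/27 = 0.5926
v^3 = 6.6^3 = 287.496
P_betz = 0.5 * rho * A * v^3 * Cp_max
P_betz = 0.5 * 1.236 * 1428.2 * 287.496 * 0.5926
P_betz = 150371.5 W

150371.5


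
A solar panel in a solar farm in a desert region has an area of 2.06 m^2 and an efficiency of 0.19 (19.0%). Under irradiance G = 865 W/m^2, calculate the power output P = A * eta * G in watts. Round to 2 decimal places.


Use the solar power formula P = A * eta * G.
Given: A = 2.06 m^2, eta = 0.19, G = 865 W/m^2
P = 2.06 * 0.19 * 865
P = 338.56 W

338.56


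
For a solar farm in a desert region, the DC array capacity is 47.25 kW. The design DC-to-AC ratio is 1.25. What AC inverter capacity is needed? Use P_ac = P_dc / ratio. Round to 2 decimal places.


The inverter AC capacity is determined by the DC/AC ratio.
Given: P_dc = 47.25 kW, DC/AC ratio = 1.25
P_ac = P_dc / ratio = 47.25 / 1.25
P_ac = 37.80 kW

37.80


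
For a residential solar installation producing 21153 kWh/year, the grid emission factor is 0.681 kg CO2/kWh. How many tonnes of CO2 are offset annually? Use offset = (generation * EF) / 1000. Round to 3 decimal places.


CO2 offset in kg = generation * emission_factor
CO2 offset = 21153 * 0.681 = 14405.19 kg
Convert to tonnes:
  CO2 offset = 14405.19 / 1000 = 14.405 tonnes

14.405


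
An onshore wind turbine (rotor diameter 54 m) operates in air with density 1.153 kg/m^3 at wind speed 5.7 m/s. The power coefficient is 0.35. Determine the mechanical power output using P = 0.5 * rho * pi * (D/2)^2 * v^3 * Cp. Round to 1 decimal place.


Step 1 -- Compute swept area:
  A = pi * (D/2)^2 = pi * (54/2)^2 = 2290.22 m^2
Step 2 -- Apply wind power equation:
  P = 0.5 * rho * A * v^3 * Cp
  v^3 = 5.7^3 = 185.193
  P = 0.5 * 1.153 * 2290.22 * 185.193 * 0.35
  P = 85579.4 W

85579.4


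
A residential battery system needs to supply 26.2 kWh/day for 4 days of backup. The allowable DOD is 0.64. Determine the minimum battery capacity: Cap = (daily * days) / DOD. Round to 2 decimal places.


Total energy needed = daily * days = 26.2 * 4 = 104.8 kWh
Account for depth of discharge:
  Cap = total_energy / DOD = 104.8 / 0.64
  Cap = 163.75 kWh

163.75


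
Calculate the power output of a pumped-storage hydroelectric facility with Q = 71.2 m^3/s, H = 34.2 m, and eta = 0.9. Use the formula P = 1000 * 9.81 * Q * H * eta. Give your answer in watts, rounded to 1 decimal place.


Apply the hydropower formula P = rho * g * Q * H * eta
rho * g = 1000 * 9.81 = 9810.0
P = 9810.0 * 71.2 * 34.2 * 0.9
P = 21498968.2 W

21498968.2


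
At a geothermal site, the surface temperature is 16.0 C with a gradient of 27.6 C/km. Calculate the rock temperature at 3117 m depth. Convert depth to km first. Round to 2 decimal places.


Convert depth to km: 3117 / 1000 = 3.117 km
Temperature increase = gradient * depth_km = 27.6 * 3.117 = 86.03 C
Temperature at depth = T_surface + delta_T = 16.0 + 86.03
T = 102.03 C

102.03


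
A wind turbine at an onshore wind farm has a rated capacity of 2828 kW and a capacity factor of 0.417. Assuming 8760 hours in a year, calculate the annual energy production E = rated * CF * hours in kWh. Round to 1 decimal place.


Annual energy = rated_kW * capacity_factor * hours_per_year
Given: P_rated = 2828 kW, CF = 0.417, hours = 8760
E = 2828 * 0.417 * 8760
E = 10330457.8 kWh

10330457.8


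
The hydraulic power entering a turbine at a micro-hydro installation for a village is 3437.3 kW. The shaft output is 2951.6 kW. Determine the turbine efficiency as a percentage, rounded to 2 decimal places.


Turbine efficiency = (output power / input power) * 100
eta = (2951.6 / 3437.3) * 100
eta = 85.87%

85.87


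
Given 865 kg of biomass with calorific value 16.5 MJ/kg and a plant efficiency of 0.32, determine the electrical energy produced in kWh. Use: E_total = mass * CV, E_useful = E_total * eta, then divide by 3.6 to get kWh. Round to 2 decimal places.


Total energy = mass * CV = 865 * 16.5 = 14272.5 MJ
Useful energy = total * eta = 14272.5 * 0.32 = 4567.2 MJ
Convert to kWh: 4567.2 / 3.6
Useful energy = 1268.67 kWh

1268.67


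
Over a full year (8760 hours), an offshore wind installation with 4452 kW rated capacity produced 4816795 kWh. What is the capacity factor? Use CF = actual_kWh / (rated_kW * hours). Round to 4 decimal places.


Capacity factor = actual output / maximum possible output
Maximum possible = rated * hours = 4452 * 8760 = 38999520 kWh
CF = 4816795 / 38999520
CF = 0.1235

0.1235


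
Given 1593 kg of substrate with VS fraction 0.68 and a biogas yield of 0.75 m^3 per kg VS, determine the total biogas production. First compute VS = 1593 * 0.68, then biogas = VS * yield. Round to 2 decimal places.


Compute volatile solids:
  VS = mass * VS_fraction = 1593 * 0.68 = 1083.24 kg
Calculate biogas volume:
  Biogas = VS * specific_yield = 1083.24 * 0.75
  Biogas = 812.43 m^3

812.43


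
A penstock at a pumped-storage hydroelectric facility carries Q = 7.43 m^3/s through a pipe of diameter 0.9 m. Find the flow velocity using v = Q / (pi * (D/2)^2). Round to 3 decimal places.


Compute pipe cross-sectional area:
  A = pi * (D/2)^2 = pi * (0.9/2)^2 = 0.6362 m^2
Calculate velocity:
  v = Q / A = 7.43 / 0.6362
  v = 11.679 m/s

11.679


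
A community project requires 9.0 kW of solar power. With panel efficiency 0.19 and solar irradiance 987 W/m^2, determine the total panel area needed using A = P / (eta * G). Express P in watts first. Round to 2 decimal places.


Convert target power to watts: P = 9.0 * 1000 = 9000.0 W
Compute denominator: eta * G = 0.19 * 987 = 187.53
Required area A = P / (eta * G) = 9000.0 / 187.53
A = 47.99 m^2

47.99


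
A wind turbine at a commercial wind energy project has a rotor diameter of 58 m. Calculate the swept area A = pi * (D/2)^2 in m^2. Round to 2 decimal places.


Compute the rotor radius:
  r = D / 2 = 58 / 2 = 29.0 m
Calculate swept area:
  A = pi * r^2 = pi * 29.0^2
  A = 2642.08 m^2

2642.08


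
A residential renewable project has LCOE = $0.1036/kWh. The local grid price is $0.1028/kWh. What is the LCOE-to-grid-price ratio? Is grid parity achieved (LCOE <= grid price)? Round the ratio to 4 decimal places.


Compare LCOE to grid price:
  LCOE = $0.1036/kWh, Grid price = $0.1028/kWh
  Ratio = LCOE / grid_price = 0.1036 / 0.1028 = 1.0078
  Grid parity achieved (ratio <= 1)? no

1.0078


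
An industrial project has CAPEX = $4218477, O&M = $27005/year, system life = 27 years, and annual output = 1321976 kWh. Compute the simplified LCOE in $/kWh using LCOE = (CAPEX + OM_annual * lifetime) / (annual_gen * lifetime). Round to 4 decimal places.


Total cost = CAPEX + OM * lifetime = 4218477 + 27005 * 27 = 4218477 + 729135 = 4947612
Total generation = annual * lifetime = 1321976 * 27 = 35693352 kWh
LCOE = 4947612 / 35693352
LCOE = 0.1386 $/kWh

0.1386


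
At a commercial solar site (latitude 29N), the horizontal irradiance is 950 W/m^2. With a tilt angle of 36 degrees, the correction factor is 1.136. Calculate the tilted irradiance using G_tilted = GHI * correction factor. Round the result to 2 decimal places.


Identify the given values:
  GHI = 950 W/m^2, tilt correction factor = 1.136
Apply the formula G_tilted = GHI * factor:
  G_tilted = 950 * 1.136
  G_tilted = 1079.20 W/m^2

1079.20


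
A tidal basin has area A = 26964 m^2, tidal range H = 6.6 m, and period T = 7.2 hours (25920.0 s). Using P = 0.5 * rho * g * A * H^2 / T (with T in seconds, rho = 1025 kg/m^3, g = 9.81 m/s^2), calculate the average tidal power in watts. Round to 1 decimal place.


Convert period to seconds: T = 7.2 * 3600 = 25920.0 s
H^2 = 6.6^2 = 43.56
P = 0.5 * rho * g * A * H^2 / T
P = 0.5 * 1025 * 9.81 * 26964 * 43.56 / 25920.0
P = 227824.3 W

227824.3


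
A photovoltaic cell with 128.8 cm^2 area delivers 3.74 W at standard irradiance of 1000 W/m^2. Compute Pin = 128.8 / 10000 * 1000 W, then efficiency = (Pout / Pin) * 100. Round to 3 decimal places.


First compute the input power:
  Pin = area_cm2 / 10000 * G = 128.8 / 10000 * 1000 = 12.88 W
Then compute efficiency:
  Efficiency = (Pout / Pin) * 100 = (3.74 / 12.88) * 100
  Efficiency = 29.037%

29.037


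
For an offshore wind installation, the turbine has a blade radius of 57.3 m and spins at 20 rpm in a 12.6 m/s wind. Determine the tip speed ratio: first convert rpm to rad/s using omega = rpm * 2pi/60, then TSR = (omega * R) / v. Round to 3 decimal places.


Convert rotational speed to rad/s:
  omega = 20 * 2 * pi / 60 = 2.0944 rad/s
Compute tip speed:
  v_tip = omega * R = 2.0944 * 57.3 = 120.009 m/s
Tip speed ratio:
  TSR = v_tip / v_wind = 120.009 / 12.6 = 9.525

9.525


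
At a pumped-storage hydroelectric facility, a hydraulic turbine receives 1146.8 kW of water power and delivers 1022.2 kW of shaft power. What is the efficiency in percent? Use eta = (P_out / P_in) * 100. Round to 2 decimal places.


Turbine efficiency = (output power / input power) * 100
eta = (1022.2 / 1146.8) * 100
eta = 89.13%

89.13


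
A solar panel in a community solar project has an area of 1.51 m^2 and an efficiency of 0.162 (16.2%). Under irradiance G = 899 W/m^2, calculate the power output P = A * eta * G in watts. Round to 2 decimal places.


Use the solar power formula P = A * eta * G.
Given: A = 1.51 m^2, eta = 0.162, G = 899 W/m^2
P = 1.51 * 0.162 * 899
P = 219.91 W

219.91


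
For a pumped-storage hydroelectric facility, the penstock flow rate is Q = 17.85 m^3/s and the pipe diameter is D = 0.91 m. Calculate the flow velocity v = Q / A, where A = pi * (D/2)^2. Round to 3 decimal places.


Compute pipe cross-sectional area:
  A = pi * (D/2)^2 = pi * (0.91/2)^2 = 0.6504 m^2
Calculate velocity:
  v = Q / A = 17.85 / 0.6504
  v = 27.445 m/s

27.445


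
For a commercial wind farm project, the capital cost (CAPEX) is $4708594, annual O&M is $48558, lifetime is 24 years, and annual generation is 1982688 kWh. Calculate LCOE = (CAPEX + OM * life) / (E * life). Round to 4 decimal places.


Total cost = CAPEX + OM * lifetime = 4708594 + 48558 * 24 = 4708594 + 1165392 = 5873986
Total generation = annual * lifetime = 1982688 * 24 = 47584512 kWh
LCOE = 5873986 / 47584512
LCOE = 0.1234 $/kWh

0.1234


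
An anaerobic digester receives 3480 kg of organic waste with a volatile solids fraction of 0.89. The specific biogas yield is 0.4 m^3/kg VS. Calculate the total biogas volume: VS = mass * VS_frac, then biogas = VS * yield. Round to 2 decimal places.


Compute volatile solids:
  VS = mass * VS_fraction = 3480 * 0.89 = 3097.2 kg
Calculate biogas volume:
  Biogas = VS * specific_yield = 3097.2 * 0.4
  Biogas = 1238.88 m^3

1238.88


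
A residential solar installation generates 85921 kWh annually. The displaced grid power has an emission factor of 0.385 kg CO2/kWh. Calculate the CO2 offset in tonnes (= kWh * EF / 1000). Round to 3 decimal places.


CO2 offset in kg = generation * emission_factor
CO2 offset = 85921 * 0.385 = 33079.59 kg
Convert to tonnes:
  CO2 offset = 33079.59 / 1000 = 33.080 tonnes

33.080


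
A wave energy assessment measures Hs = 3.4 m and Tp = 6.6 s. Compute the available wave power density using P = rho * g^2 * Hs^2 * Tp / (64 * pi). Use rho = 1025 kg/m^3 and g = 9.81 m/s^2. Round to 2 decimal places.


Apply wave power formula:
  g^2 = 9.81^2 = 96.2361
  Hs^2 = 3.4^2 = 11.56
  Numerator = rho * g^2 * Hs^2 * Tp = 1025 * 96.2361 * 11.56 * 6.6 = 7525990.22
  Denominator = 64 * pi = 201.0619
  P = 7525990.22 / 201.0619 = 37431.20 W/m

37431.20


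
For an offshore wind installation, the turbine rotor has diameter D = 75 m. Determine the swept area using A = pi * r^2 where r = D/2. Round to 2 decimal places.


Compute the rotor radius:
  r = D / 2 = 75 / 2 = 37.5 m
Calculate swept area:
  A = pi * r^2 = pi * 37.5^2
  A = 4417.86 m^2

4417.86


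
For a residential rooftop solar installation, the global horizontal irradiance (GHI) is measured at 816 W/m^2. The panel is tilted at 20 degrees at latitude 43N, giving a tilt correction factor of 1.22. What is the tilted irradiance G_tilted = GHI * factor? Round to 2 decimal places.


Identify the given values:
  GHI = 816 W/m^2, tilt correction factor = 1.22
Apply the formula G_tilted = GHI * factor:
  G_tilted = 816 * 1.22
  G_tilted = 995.52 W/m^2

995.52


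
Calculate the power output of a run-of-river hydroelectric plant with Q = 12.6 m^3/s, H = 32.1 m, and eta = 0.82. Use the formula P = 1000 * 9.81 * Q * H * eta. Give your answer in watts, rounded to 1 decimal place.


Apply the hydropower formula P = rho * g * Q * H * eta
rho * g = 1000 * 9.81 = 9810.0
P = 9810.0 * 12.6 * 32.1 * 0.82
P = 3253557.1 W

3253557.1


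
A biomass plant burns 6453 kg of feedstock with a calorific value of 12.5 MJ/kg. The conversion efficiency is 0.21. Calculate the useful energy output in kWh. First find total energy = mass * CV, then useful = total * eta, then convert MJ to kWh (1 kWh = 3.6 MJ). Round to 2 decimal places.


Total energy = mass * CV = 6453 * 12.5 = 80662.5 MJ
Useful energy = total * eta = 80662.5 * 0.21 = 16939.13 MJ
Convert to kWh: 16939.13 / 3.6
Useful energy = 4705.31 kWh

4705.31


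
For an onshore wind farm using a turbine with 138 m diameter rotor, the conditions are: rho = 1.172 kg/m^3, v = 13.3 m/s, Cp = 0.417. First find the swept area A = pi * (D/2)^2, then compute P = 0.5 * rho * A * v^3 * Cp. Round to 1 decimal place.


Step 1 -- Compute swept area:
  A = pi * (D/2)^2 = pi * (138/2)^2 = 14957.12 m^2
Step 2 -- Apply wind power equation:
  P = 0.5 * rho * A * v^3 * Cp
  v^3 = 13.3^3 = 2352.637
  P = 0.5 * 1.172 * 14957.12 * 2352.637 * 0.417
  P = 8598776.2 W

8598776.2


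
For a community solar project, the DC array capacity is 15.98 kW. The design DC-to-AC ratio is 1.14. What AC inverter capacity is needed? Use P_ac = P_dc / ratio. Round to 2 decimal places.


The inverter AC capacity is determined by the DC/AC ratio.
Given: P_dc = 15.98 kW, DC/AC ratio = 1.14
P_ac = P_dc / ratio = 15.98 / 1.14
P_ac = 14.02 kW

14.02


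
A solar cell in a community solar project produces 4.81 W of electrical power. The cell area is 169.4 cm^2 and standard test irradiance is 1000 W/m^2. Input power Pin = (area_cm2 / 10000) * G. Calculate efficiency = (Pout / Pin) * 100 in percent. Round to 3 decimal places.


First compute the input power:
  Pin = area_cm2 / 10000 * G = 169.4 / 10000 * 1000 = 16.94 W
Then compute efficiency:
  Efficiency = (Pout / Pin) * 100 = (4.81 / 16.94) * 100
  Efficiency = 28.394%

28.394


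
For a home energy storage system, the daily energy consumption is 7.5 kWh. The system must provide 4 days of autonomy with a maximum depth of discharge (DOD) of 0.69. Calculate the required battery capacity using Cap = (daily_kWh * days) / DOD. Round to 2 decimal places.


Total energy needed = daily * days = 7.5 * 4 = 30.0 kWh
Account for depth of discharge:
  Cap = total_energy / DOD = 30.0 / 0.69
  Cap = 43.48 kWh

43.48


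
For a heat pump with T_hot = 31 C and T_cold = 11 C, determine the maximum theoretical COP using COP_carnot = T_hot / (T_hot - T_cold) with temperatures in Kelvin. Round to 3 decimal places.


Convert to Kelvin:
  T_hot = 31 + 273.15 = 304.15 K
  T_cold = 11 + 273.15 = 284.15 K
Apply Carnot COP formula:
  COP = T_hot_K / (T_hot_K - T_cold_K) = 304.15 / 20.0
  COP = 15.208

15.208


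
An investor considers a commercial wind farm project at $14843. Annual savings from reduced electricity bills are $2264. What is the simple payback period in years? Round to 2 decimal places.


Simple payback period = initial cost / annual savings
Payback = 14843 / 2264
Payback = 6.56 years

6.56


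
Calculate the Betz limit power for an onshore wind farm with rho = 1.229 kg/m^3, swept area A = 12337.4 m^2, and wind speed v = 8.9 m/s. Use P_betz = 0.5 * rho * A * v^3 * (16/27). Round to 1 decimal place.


The Betz coefficient Cp_max = 16/27 = 0.5926
v^3 = 8.9^3 = 704.969
P_betz = 0.5 * rho * A * v^3 * Cp_max
P_betz = 0.5 * 1.229 * 12337.4 * 704.969 * 0.5926
P_betz = 3167172.9 W

3167172.9


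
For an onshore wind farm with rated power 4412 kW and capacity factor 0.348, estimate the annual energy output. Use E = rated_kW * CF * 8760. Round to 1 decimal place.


Annual energy = rated_kW * capacity_factor * hours_per_year
Given: P_rated = 4412 kW, CF = 0.348, hours = 8760
E = 4412 * 0.348 * 8760
E = 13449893.8 kWh

13449893.8


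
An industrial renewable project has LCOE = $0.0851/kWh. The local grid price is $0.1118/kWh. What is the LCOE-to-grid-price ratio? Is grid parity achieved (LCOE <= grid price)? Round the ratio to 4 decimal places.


Compare LCOE to grid price:
  LCOE = $0.0851/kWh, Grid price = $0.1118/kWh
  Ratio = LCOE / grid_price = 0.0851 / 0.1118 = 0.7612
  Grid parity achieved (ratio <= 1)? yes

0.7612


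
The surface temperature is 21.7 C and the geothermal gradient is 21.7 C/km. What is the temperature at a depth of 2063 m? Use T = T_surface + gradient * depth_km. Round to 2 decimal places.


Convert depth to km: 2063 / 1000 = 2.063 km
Temperature increase = gradient * depth_km = 21.7 * 2.063 = 44.77 C
Temperature at depth = T_surface + delta_T = 21.7 + 44.77
T = 66.47 C

66.47


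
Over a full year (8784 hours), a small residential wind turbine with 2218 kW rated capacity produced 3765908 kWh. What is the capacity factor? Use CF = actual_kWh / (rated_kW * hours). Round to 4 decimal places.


Capacity factor = actual output / maximum possible output
Maximum possible = rated * hours = 2218 * 8784 = 19482912 kWh
CF = 3765908 / 19482912
CF = 0.1933

0.1933


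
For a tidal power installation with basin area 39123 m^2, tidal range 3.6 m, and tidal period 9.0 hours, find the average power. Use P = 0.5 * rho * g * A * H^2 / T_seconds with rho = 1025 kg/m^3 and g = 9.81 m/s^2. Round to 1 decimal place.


Convert period to seconds: T = 9.0 * 3600 = 32400.0 s
H^2 = 3.6^2 = 12.96
P = 0.5 * rho * g * A * H^2 / T
P = 0.5 * 1025 * 9.81 * 39123 * 12.96 / 32400.0
P = 78678.3 W

78678.3


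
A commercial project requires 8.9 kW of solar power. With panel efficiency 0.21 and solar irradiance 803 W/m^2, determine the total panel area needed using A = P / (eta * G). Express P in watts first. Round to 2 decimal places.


Convert target power to watts: P = 8.9 * 1000 = 8900.0 W
Compute denominator: eta * G = 0.21 * 803 = 168.63
Required area A = P / (eta * G) = 8900.0 / 168.63
A = 52.78 m^2

52.78


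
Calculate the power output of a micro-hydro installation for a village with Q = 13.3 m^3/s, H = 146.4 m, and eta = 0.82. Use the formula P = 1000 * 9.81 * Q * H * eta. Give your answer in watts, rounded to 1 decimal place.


Apply the hydropower formula P = rho * g * Q * H * eta
rho * g = 1000 * 9.81 = 9810.0
P = 9810.0 * 13.3 * 146.4 * 0.82
P = 15663022.7 W

15663022.7


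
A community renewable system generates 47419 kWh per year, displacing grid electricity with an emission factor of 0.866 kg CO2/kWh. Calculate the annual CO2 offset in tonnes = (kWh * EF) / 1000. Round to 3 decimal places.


CO2 offset in kg = generation * emission_factor
CO2 offset = 47419 * 0.866 = 41064.85 kg
Convert to tonnes:
  CO2 offset = 41064.85 / 1000 = 41.065 tonnes

41.065


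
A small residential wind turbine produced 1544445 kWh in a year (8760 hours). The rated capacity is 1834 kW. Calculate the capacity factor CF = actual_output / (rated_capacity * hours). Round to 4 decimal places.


Capacity factor = actual output / maximum possible output
Maximum possible = rated * hours = 1834 * 8760 = 16065840 kWh
CF = 1544445 / 16065840
CF = 0.0961

0.0961


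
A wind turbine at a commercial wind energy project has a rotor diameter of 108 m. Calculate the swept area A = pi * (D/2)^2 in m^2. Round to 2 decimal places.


Compute the rotor radius:
  r = D / 2 = 108 / 2 = 54.0 m
Calculate swept area:
  A = pi * r^2 = pi * 54.0^2
  A = 9160.88 m^2

9160.88


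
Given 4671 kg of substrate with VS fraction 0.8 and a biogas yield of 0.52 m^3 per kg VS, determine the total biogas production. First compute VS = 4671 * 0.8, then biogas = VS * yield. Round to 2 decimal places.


Compute volatile solids:
  VS = mass * VS_fraction = 4671 * 0.8 = 3736.8 kg
Calculate biogas volume:
  Biogas = VS * specific_yield = 3736.8 * 0.52
  Biogas = 1943.14 m^3

1943.14


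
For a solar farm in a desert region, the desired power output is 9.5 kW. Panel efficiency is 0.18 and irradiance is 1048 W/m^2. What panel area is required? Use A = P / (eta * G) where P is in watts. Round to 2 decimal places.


Convert target power to watts: P = 9.5 * 1000 = 9500.0 W
Compute denominator: eta * G = 0.18 * 1048 = 188.64
Required area A = P / (eta * G) = 9500.0 / 188.64
A = 50.36 m^2

50.36


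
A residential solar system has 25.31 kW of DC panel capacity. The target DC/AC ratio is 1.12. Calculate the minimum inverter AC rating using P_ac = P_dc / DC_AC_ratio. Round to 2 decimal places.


The inverter AC capacity is determined by the DC/AC ratio.
Given: P_dc = 25.31 kW, DC/AC ratio = 1.12
P_ac = P_dc / ratio = 25.31 / 1.12
P_ac = 22.60 kW

22.60


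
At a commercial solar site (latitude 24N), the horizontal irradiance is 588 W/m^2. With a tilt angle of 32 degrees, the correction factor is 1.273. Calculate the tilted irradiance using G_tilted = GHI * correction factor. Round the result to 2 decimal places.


Identify the given values:
  GHI = 588 W/m^2, tilt correction factor = 1.273
Apply the formula G_tilted = GHI * factor:
  G_tilted = 588 * 1.273
  G_tilted = 748.52 W/m^2

748.52


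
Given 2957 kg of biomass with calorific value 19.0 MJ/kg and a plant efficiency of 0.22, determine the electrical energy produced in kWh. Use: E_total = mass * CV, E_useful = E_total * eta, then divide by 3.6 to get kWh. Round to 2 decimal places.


Total energy = mass * CV = 2957 * 19.0 = 56183.0 MJ
Useful energy = total * eta = 56183.0 * 0.22 = 12360.26 MJ
Convert to kWh: 12360.26 / 3.6
Useful energy = 3433.41 kWh

3433.41


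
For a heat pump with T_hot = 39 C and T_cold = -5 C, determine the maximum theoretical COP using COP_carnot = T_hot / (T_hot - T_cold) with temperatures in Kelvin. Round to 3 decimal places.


Convert to Kelvin:
  T_hot = 39 + 273.15 = 312.15 K
  T_cold = -5 + 273.15 = 268.15 K
Apply Carnot COP formula:
  COP = T_hot_K / (T_hot_K - T_cold_K) = 312.15 / 44.0
  COP = 7.094

7.094


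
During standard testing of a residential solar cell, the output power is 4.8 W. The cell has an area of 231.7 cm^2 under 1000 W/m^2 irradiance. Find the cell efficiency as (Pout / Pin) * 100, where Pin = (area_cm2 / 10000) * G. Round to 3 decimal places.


First compute the input power:
  Pin = area_cm2 / 10000 * G = 231.7 / 10000 * 1000 = 23.17 W
Then compute efficiency:
  Efficiency = (Pout / Pin) * 100 = (4.8 / 23.17) * 100
  Efficiency = 20.716%

20.716


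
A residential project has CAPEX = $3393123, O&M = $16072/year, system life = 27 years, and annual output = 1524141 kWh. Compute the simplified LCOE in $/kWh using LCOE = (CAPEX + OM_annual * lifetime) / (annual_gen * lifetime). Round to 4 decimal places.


Total cost = CAPEX + OM * lifetime = 3393123 + 16072 * 27 = 3393123 + 433944 = 3827067
Total generation = annual * lifetime = 1524141 * 27 = 41151807 kWh
LCOE = 3827067 / 41151807
LCOE = 0.0930 $/kWh

0.0930


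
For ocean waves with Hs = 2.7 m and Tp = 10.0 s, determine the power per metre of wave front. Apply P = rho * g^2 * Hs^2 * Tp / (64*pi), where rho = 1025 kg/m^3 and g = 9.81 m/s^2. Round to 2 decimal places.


Apply wave power formula:
  g^2 = 9.81^2 = 96.2361
  Hs^2 = 2.7^2 = 7.29
  Numerator = rho * g^2 * Hs^2 * Tp = 1025 * 96.2361 * 7.29 * 10.0 = 7191001.98
  Denominator = 64 * pi = 201.0619
  P = 7191001.98 / 201.0619 = 35765.11 W/m

35765.11


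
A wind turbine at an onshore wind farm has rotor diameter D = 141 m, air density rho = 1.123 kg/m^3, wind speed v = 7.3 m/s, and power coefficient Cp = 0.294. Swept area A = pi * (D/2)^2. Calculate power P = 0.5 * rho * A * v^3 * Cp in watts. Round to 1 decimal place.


Step 1 -- Compute swept area:
  A = pi * (D/2)^2 = pi * (141/2)^2 = 15614.5 m^2
Step 2 -- Apply wind power equation:
  P = 0.5 * rho * A * v^3 * Cp
  v^3 = 7.3^3 = 389.017
  P = 0.5 * 1.123 * 15614.5 * 389.017 * 0.294
  P = 1002752.6 W

1002752.6


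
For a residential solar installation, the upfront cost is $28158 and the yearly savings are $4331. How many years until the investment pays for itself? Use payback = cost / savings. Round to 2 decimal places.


Simple payback period = initial cost / annual savings
Payback = 28158 / 4331
Payback = 6.50 years

6.50


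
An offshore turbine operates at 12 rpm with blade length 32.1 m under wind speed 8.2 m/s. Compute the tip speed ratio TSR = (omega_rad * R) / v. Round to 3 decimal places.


Convert rotational speed to rad/s:
  omega = 12 * 2 * pi / 60 = 1.2566 rad/s
Compute tip speed:
  v_tip = omega * R = 1.2566 * 32.1 = 40.338 m/s
Tip speed ratio:
  TSR = v_tip / v_wind = 40.338 / 8.2 = 4.919

4.919


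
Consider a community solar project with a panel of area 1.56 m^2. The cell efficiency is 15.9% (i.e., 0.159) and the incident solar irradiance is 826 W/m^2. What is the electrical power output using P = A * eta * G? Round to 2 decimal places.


Use the solar power formula P = A * eta * G.
Given: A = 1.56 m^2, eta = 0.159, G = 826 W/m^2
P = 1.56 * 0.159 * 826
P = 204.88 W

204.88


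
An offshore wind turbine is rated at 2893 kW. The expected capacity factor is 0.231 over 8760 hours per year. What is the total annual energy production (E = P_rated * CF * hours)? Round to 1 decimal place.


Annual energy = rated_kW * capacity_factor * hours_per_year
Given: P_rated = 2893 kW, CF = 0.231, hours = 8760
E = 2893 * 0.231 * 8760
E = 5854159.1 kWh

5854159.1


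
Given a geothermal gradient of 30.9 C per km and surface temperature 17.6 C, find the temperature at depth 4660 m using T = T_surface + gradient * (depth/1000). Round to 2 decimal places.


Convert depth to km: 4660 / 1000 = 4.66 km
Temperature increase = gradient * depth_km = 30.9 * 4.66 = 143.99 C
Temperature at depth = T_surface + delta_T = 17.6 + 143.99
T = 161.59 C

161.59


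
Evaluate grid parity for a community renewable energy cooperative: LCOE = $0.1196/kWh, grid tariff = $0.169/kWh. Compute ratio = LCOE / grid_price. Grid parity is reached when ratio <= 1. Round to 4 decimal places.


Compare LCOE to grid price:
  LCOE = $0.1196/kWh, Grid price = $0.169/kWh
  Ratio = LCOE / grid_price = 0.1196 / 0.169 = 0.7077
  Grid parity achieved (ratio <= 1)? yes

0.7077


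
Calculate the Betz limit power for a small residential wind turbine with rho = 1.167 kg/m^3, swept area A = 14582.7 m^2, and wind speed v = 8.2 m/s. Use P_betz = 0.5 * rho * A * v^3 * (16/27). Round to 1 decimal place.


The Betz coefficient Cp_max = 16/27 = 0.5926
v^3 = 8.2^3 = 551.368
P_betz = 0.5 * rho * A * v^3 * Cp_max
P_betz = 0.5 * 1.167 * 14582.7 * 551.368 * 0.5926
P_betz = 2780203.4 W

2780203.4


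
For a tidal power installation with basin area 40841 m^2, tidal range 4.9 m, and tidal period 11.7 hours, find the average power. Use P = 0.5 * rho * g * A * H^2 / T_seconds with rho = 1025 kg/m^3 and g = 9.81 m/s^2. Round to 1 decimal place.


Convert period to seconds: T = 11.7 * 3600 = 42120.0 s
H^2 = 4.9^2 = 24.01
P = 0.5 * rho * g * A * H^2 / T
P = 0.5 * 1025 * 9.81 * 40841 * 24.01 / 42120.0
P = 117047.7 W

117047.7


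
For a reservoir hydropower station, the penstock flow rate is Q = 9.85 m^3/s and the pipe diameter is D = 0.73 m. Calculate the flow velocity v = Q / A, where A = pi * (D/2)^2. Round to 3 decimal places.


Compute pipe cross-sectional area:
  A = pi * (D/2)^2 = pi * (0.73/2)^2 = 0.4185 m^2
Calculate velocity:
  v = Q / A = 9.85 / 0.4185
  v = 23.534 m/s

23.534


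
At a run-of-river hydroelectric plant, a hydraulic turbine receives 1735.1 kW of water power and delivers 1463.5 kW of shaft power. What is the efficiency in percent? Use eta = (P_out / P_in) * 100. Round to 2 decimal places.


Turbine efficiency = (output power / input power) * 100
eta = (1463.5 / 1735.1) * 100
eta = 84.35%

84.35
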